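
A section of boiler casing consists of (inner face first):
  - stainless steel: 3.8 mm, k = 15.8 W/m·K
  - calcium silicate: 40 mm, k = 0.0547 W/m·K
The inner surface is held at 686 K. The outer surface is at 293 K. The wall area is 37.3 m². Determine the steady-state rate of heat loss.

Treating each layer as a thermal resistance in series:
R_stainless steel = L/(kA) = 0.0038/(15.8×37.3) = 6.448×10^-6 K/W
R_calcium silicate = L/(kA) = 0.04/(0.0547×37.3) = 0.0196 K/W
R_total = 0.01961 K/W
Q = ΔT / R_total = 393 / 0.01961

Q ≈ 20000 W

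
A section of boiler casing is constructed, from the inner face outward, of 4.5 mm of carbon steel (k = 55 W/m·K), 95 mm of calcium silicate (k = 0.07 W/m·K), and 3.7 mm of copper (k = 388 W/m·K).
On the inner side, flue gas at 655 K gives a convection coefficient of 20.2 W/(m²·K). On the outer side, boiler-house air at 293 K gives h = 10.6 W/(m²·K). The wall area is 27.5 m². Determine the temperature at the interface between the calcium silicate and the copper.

Thermal resistances in series:
R_inner film = 1/(h_i·A) = 1/(20.2×27.5) = 0.0018 K/W
R_carbon steel = L/(kA) = 0.0045/(55×27.5) = 2.975×10^-6 K/W
R_calcium silicate = L/(kA) = 0.095/(0.07×27.5) = 0.04935 K/W
R_copper = L/(kA) = 0.0037/(388×27.5) = 3.468×10^-7 K/W
R_outer film = 1/(h_o·A) = 1/(10.6×27.5) = 0.003431 K/W
R_total = 0.05458 K/W;  Q = ΔT/R_total = 362/0.05458 = 6632 W
T_interface = T_inner − Q·ΣR(inner→interface) = 655 − 6630×0.05115

T ≈ 316 K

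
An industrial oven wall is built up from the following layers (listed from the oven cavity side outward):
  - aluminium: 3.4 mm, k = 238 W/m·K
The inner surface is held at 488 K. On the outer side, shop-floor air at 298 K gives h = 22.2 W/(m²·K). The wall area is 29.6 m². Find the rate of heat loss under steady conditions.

Q ≈ 125000 W

Model the wall as resistances in series:
R_aluminium = L/(kA) = 0.0034/(238×29.6) = 4.826×10^-7 K/W
R_outer film = 1/(h_o·A) = 1/(22.2×29.6) = 0.001522 K/W
R_total = 0.001522 K/W
Q = ΔT / R_total = 190 / 0.001522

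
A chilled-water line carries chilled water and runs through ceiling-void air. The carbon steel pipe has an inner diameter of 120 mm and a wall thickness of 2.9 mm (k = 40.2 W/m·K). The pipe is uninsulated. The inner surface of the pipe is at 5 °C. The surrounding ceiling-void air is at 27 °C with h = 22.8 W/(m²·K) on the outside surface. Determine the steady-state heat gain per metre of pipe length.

q′ ≈ 198 W/m

Treating each annulus and film as a series resistance:
R_carbon steel pipe wall = ln(62.9/60)/(2π×40.2×1) = 1.869×10^-4 K/W
R_outer film = 1/(h_o·2πr_oL) = 1/(22.8×2π×0.0629×1) = 0.111 K/W
R_total = 0.1112 K/W
Q = ΔT/R_total = 22/0.1112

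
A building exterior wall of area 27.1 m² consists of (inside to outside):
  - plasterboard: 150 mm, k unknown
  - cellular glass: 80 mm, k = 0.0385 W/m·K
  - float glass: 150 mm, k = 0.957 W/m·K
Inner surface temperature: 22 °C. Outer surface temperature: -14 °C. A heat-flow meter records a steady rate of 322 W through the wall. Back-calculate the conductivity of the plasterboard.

Treating each layer as a thermal resistance in series:
R_cellular glass = L/(kA) = 0.08/(0.0385×27.1) = 0.07668 K/W
R_float glass = L/(kA) = 0.15/(0.957×27.1) = 0.005784 K/W
Sum of known resistances R_other = 0.08246 K/W
Total R = ΔT/Q = 36/322 = 0.1118 K/W
R_plasterboard = R_total − R_other = 0.02934 K/W
k = L/(R·A) = 0.15/(0.02934×27.1)

k ≈ 0.189 W/(m·K)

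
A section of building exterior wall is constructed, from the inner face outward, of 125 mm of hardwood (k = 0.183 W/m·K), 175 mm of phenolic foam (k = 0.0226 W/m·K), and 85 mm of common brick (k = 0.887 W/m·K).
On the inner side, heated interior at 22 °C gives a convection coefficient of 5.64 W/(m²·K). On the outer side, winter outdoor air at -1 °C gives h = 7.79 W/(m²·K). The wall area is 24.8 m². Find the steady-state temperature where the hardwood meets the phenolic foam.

T ≈ 19.8 °C

Thermal resistances in series:
R_inner film = 1/(h_i·A) = 1/(5.64×24.8) = 0.007149 K/W
R_hardwood = L/(kA) = 0.125/(0.183×24.8) = 0.02754 K/W
R_phenolic foam = L/(kA) = 0.175/(0.0226×24.8) = 0.3122 K/W
R_common brick = L/(kA) = 0.085/(0.887×24.8) = 0.003864 K/W
R_outer film = 1/(h_o·A) = 1/(7.79×24.8) = 0.005176 K/W
R_total = 0.356 K/W;  Q = ΔT/R_total = 23/0.356 = 64.61 W
T_interface = T_inner − Q·ΣR(inner→interface) = 22 − 64.6×0.03469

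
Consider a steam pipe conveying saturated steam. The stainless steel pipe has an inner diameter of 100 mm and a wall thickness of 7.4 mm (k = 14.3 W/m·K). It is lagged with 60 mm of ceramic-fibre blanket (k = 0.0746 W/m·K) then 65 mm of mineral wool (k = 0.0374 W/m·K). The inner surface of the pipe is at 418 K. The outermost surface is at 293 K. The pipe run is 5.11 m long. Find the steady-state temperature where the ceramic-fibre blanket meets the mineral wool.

Per-layer cylindrical resistances, series-summed:
R_stainless steel pipe wall = ln(57.4/50)/(2π×14.3×5.11) = 3.006×10^-4 K/W
R_ceramic-fibre blanket = ln(117.4/57.4)/(2π×0.0746×5.11) = 0.2987 K/W
R_mineral wool = ln(182.4/117.4)/(2π×0.0374×5.11) = 0.3669 K/W
R_total = 0.666 K/W
Q = ΔT/R_total = 125/0.666
Q = 188 W
T_interface = T_inner − Q·ΣR(inner→interface) = 418 − 188×0.299

T ≈ 362 K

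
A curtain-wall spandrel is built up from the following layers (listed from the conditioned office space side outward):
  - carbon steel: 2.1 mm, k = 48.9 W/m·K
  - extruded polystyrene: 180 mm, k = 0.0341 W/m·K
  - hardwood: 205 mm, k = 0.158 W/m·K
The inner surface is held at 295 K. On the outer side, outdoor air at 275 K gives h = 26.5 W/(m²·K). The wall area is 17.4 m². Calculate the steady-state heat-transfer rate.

Thermal resistances in series:
R_carbon steel = L/(kA) = 0.0021/(48.9×17.4) = 2.468×10^-6 K/W
R_extruded polystyrene = L/(kA) = 0.18/(0.0341×17.4) = 0.3034 K/W
R_hardwood = L/(kA) = 0.205/(0.158×17.4) = 0.07457 K/W
R_outer film = 1/(h_o·A) = 1/(26.5×17.4) = 0.002169 K/W
R_total = 0.3801 K/W
Q = ΔT / R_total = 20 / 0.3801

Q ≈ 52.6 W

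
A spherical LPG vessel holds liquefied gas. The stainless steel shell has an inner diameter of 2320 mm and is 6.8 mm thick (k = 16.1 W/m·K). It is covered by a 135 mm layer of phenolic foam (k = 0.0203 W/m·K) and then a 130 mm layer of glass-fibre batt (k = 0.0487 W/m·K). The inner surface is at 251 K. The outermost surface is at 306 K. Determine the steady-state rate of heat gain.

Radial (spherical) resistances in series:
R_stainless steel shell = (1/1.16 − 1/1.1668)/(4π×16.1) = 2.483×10^-5 K/W
R_phenolic foam = (1/1.1668 − 1/1.3018)/(4π×0.0203) = 0.3484 K/W
R_glass-fibre batt = (1/1.3018 − 1/1.4318)/(4π×0.0487) = 0.114 K/W
R_total = 0.4624 K/W
Q = ΔT/R_total = 55/0.4624

Q ≈ 119 W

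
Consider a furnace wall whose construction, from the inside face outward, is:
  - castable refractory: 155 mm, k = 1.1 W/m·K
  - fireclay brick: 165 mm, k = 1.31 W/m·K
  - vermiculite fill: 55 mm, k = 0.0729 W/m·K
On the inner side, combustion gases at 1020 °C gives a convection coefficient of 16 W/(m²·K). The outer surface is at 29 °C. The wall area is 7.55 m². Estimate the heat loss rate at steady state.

Treating each layer as a thermal resistance in series:
R_inner film = 1/(h_i·A) = 1/(16×7.55) = 0.008278 K/W
R_castable refractory = L/(kA) = 0.155/(1.1×7.55) = 0.01866 K/W
R_fireclay brick = L/(kA) = 0.165/(1.31×7.55) = 0.01668 K/W
R_vermiculite fill = L/(kA) = 0.055/(0.0729×7.55) = 0.09993 K/W
R_total = 0.1436 K/W
Q = ΔT / R_total = 991 / 0.1436

Q ≈ 6900 W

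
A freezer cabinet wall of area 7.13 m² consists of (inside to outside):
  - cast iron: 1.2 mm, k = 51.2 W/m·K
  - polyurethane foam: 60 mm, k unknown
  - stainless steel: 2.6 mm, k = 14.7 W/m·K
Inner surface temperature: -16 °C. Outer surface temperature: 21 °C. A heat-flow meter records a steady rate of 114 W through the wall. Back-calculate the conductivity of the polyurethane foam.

Model the wall as resistances in series:
R_cast iron = L/(kA) = 0.0012/(51.2×7.13) = 3.287×10^-6 K/W
R_stainless steel = L/(kA) = 0.0026/(14.7×7.13) = 2.481×10^-5 K/W
Sum of known resistances R_other = 2.809×10^-5 K/W
Total R = ΔT/Q = 37/114 = 0.3246 K/W
R_polyurethane foam = R_total − R_other = 0.3245 K/W
k = L/(R·A) = 0.06/(0.3245×7.13)

k ≈ 0.0259 W/(m·K)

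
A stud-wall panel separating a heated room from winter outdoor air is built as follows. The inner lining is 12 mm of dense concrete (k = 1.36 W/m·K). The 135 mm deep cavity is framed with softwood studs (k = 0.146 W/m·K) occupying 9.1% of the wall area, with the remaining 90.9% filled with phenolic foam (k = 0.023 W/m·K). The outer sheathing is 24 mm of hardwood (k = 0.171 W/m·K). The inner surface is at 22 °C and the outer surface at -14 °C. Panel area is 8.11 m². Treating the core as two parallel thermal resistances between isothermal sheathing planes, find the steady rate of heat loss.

Sheathing layers in series; stud and cavity paths in parallel between them.
R_inner = 0.012/(1.36×8.11) = 0.001088 K/W
R_stud  = 0.135/(0.146×0.091×8.11) = 1.253 K/W
R_cav   = 0.135/(0.023×0.909×8.11) = 0.7962 K/W
1/R_core = 1/R_stud + 1/R_cav → R_core = 0.4868 K/W
R_outer = 0.024/(0.171×8.11) = 0.01731 K/W
R_total = 0.5052 K/W
Q = ΔT/R_total = 36/0.5052

Q ≈ 71.3 W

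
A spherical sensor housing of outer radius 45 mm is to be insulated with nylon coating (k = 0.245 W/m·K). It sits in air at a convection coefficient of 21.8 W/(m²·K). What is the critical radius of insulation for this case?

For a sphere r_cr = 2k/h = 2×0.245/21.8
r_cr = 22.5 mm; since the bare radius (45 mm) is above r_cr, any added insulation will reduce heat loss.

r_cr ≈ 22.5 mm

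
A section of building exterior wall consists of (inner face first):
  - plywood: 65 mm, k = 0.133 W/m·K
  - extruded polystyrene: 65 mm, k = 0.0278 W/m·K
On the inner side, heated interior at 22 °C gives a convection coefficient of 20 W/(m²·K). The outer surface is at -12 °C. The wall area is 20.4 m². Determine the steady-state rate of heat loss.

Q ≈ 241 W

Model the wall as resistances in series:
R_inner film = 1/(h_i·A) = 1/(20×20.4) = 0.002451 K/W
R_plywood = L/(kA) = 0.065/(0.133×20.4) = 0.02396 K/W
R_extruded polystyrene = L/(kA) = 0.065/(0.0278×20.4) = 0.1146 K/W
R_total = 0.141 K/W
Q = ΔT / R_total = 34 / 0.141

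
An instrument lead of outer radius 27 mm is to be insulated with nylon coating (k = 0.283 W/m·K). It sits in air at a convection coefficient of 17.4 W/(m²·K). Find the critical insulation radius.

For a cylinder r_cr = k/h = 0.283/17.4
r_cr = 16.3 mm; since the bare radius (27 mm) is above r_cr, any added insulation will reduce heat loss.

r_cr ≈ 16.3 mm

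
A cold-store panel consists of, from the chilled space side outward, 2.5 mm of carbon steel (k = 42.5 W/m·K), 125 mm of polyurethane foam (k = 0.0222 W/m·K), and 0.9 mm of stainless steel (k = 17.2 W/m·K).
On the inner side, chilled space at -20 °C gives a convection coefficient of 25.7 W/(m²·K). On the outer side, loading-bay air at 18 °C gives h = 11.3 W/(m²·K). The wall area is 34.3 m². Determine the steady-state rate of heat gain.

Q ≈ 226 W

Model the wall as resistances in series:
R_inner film = 1/(h_i·A) = 1/(25.7×34.3) = 0.001134 K/W
R_carbon steel = L/(kA) = 0.0025/(42.5×34.3) = 1.715×10^-6 K/W
R_polyurethane foam = L/(kA) = 0.125/(0.0222×34.3) = 0.1642 K/W
R_stainless steel = L/(kA) = 0.0009/(17.2×34.3) = 1.526×10^-6 K/W
R_outer film = 1/(h_o·A) = 1/(11.3×34.3) = 0.00258 K/W
R_total = 0.1679 K/W
Q = ΔT / R_total = 38 / 0.1679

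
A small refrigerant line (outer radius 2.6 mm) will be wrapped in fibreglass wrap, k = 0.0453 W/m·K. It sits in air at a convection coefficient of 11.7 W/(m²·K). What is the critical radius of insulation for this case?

For a cylinder r_cr = k/h = 0.0453/11.7
r_cr = 3.87 mm; since the bare radius (2.6 mm) is below r_cr, adding a thin layer of insulation will *increase* heat loss.

r_cr ≈ 3.87 mm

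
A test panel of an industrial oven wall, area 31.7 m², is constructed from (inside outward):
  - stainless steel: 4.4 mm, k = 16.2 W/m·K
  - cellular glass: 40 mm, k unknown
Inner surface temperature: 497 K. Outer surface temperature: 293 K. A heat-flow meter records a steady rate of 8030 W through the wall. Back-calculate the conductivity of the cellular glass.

Thermal resistances in series:
R_stainless steel = L/(kA) = 0.0044/(16.2×31.7) = 8.568×10^-6 K/W
Sum of known resistances R_other = 8.568×10^-6 K/W
Total R = ΔT/Q = 204/8030 = 0.0254 K/W
R_cellular glass = R_total − R_other = 0.0254 K/W
k = L/(R·A) = 0.04/(0.0254×31.7)

k ≈ 0.0497 W/(m·K)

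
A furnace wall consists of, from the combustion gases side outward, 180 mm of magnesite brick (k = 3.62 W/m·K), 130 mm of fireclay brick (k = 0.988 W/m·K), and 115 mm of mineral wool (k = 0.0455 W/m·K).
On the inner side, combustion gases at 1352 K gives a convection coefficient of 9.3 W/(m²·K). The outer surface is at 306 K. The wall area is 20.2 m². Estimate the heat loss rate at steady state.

Treating each layer as a thermal resistance in series:
R_inner film = 1/(h_i·A) = 1/(9.3×20.2) = 0.005323 K/W
R_magnesite brick = L/(kA) = 0.18/(3.62×20.2) = 0.002462 K/W
R_fireclay brick = L/(kA) = 0.13/(0.988×20.2) = 0.006514 K/W
R_mineral wool = L/(kA) = 0.115/(0.0455×20.2) = 0.1251 K/W
R_total = 0.1394 K/W
Q = ΔT / R_total = 1046 / 0.1394

Q ≈ 7500 W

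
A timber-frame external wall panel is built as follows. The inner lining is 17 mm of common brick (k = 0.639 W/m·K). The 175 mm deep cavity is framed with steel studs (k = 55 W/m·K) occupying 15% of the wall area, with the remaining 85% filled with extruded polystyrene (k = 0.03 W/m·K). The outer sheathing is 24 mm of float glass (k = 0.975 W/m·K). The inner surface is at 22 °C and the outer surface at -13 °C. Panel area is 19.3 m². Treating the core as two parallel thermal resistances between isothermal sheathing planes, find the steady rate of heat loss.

Q ≈ 9330 W

Sheathing layers in series; stud and cavity paths in parallel between them.
R_inner = 0.017/(0.639×19.3) = 0.001378 K/W
R_stud  = 0.175/(55×0.15×19.3) = 0.001099 K/W
R_cav   = 0.175/(0.03×0.85×19.3) = 0.3556 K/W
1/R_core = 1/R_stud + 1/R_cav → R_core = 0.001096 K/W
R_outer = 0.024/(0.975×19.3) = 0.001275 K/W
R_total = 0.00375 K/W
Q = ΔT/R_total = 35/0.00375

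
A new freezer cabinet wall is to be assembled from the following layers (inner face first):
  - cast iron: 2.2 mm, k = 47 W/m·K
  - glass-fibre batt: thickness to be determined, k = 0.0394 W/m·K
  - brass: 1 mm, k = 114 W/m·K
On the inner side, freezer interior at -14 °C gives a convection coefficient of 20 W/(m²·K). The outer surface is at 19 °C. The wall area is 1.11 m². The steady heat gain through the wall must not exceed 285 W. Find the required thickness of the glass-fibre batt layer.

L ≈ 3.09 mm

Thermal resistances in series:
R_inner film = 1/(h_i·A) = 1/(20×1.11) = 0.04505 K/W
R_cast iron = L/(kA) = 0.0022/(47×1.11) = 4.217×10^-5 K/W
R_brass = L/(kA) = 0.001/(114×1.11) = 7.903×10^-6 K/W
Sum of the known resistances R_other = 0.0451 K/W
Required total resistance R_tot = ΔT/Q_allow = 33/285 = 0.1158 K/W
R_glass-fibre batt = R_tot − R_other = 0.07069 K/W
L = R·k·A = 0.07069×0.0394×1.11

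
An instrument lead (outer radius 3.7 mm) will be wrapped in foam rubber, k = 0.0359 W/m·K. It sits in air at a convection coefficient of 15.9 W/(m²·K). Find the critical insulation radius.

For a cylinder r_cr = k/h = 0.0359/15.9
r_cr = 2.26 mm; since the bare radius (3.7 mm) is above r_cr, any added insulation will reduce heat loss.

r_cr ≈ 2.26 mm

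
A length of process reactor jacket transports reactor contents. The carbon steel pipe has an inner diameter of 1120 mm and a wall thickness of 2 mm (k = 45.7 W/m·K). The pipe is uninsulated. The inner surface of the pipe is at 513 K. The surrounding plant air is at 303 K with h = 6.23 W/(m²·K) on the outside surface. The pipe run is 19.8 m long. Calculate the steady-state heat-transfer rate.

Q ≈ 91400 W

Cylindrical conduction, so R = ln(r₂/r₁)/(2πkL) per layer, in series:
R_carbon steel pipe wall = ln(562/560)/(2π×45.7×19.8) = 6.271×10^-7 K/W
R_outer film = 1/(h_o·2πr_oL) = 1/(6.23×2π×0.562×19.8) = 0.002296 K/W
R_total = 0.002296 K/W
Q = ΔT/R_total = 210/0.002296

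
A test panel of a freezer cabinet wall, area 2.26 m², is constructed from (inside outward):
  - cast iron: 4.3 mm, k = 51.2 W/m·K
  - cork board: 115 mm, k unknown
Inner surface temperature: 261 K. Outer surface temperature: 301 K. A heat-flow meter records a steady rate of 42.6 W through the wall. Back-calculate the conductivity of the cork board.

k ≈ 0.0542 W/(m·K)

Treating each layer as a thermal resistance in series:
R_cast iron = L/(kA) = 0.0043/(51.2×2.26) = 3.716×10^-5 K/W
Sum of known resistances R_other = 3.716×10^-5 K/W
Total R = ΔT/Q = 40/42.6 = 0.939 K/W
R_cork board = R_total − R_other = 0.9389 K/W
k = L/(R·A) = 0.115/(0.9389×2.26)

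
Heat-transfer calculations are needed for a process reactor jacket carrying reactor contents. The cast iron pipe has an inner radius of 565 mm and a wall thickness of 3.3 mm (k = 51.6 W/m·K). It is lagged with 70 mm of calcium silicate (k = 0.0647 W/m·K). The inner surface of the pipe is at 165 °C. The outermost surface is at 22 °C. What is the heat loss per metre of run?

q′ ≈ 500 W/m

For a radial system each layer contributes R = ln(r_out/r_in)/(2πkL); films add R = 1/(hA).
R_cast iron pipe wall = ln(568.3/565)/(2π×51.6×1) = 1.796×10^-5 K/W
R_calcium silicate = ln(638.3/568.3)/(2π×0.0647×1) = 0.2857 K/W
R_total = 0.2858 K/W
Q = ΔT/R_total = 143/0.2858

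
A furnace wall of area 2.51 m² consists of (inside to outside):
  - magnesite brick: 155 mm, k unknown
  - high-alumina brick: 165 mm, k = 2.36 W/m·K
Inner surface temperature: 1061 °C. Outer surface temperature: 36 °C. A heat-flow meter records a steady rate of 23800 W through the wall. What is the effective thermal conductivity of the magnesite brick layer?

Thermal resistances in series:
R_high-alumina brick = L/(kA) = 0.165/(2.36×2.51) = 0.02785 K/W
Sum of known resistances R_other = 0.02785 K/W
Total R = ΔT/Q = 1025/23800 = 0.04307 K/W
R_magnesite brick = R_total − R_other = 0.01521 K/W
k = L/(R·A) = 0.155/(0.01521×2.51)

k ≈ 4.06 W/(m·K)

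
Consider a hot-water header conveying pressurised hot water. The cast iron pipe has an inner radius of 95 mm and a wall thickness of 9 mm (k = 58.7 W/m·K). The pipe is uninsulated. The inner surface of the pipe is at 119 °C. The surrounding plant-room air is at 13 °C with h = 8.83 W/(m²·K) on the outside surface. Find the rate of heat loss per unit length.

Radial resistances (cylindrical: R_cond = ln(r_o/r_i)/(2πkL), R_conv = 1/(h·2πrL)):
R_cast iron pipe wall = ln(104/95)/(2π×58.7×1) = 2.454×10^-4 K/W
R_outer film = 1/(h_o·2πr_oL) = 1/(8.83×2π×0.104×1) = 0.1733 K/W
R_total = 0.1736 K/W
Q = ΔT/R_total = 106/0.1736

q′ ≈ 611 W/m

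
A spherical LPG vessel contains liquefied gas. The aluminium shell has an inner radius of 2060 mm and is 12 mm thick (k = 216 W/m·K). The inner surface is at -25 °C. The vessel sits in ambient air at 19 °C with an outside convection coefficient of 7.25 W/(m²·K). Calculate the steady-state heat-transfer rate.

Radial (spherical) resistances in series:
R_aluminium shell = (1/2.06 − 1/2.072)/(4π×216) = 1.036×10^-6 K/W
R_outer film = 1/(h·4πr_o²) = 1/(7.25×4π×2.072²) = 0.002557 K/W
R_total = 0.002558 K/W
Q = ΔT/R_total = 44/0.002558

Q ≈ 17200 W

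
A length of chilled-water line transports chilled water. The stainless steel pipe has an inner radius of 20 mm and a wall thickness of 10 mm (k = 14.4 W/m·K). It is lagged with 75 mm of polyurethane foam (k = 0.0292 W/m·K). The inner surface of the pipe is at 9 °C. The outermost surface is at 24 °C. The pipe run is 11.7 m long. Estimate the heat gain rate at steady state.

Radial resistances (cylindrical: R_cond = ln(r_o/r_i)/(2πkL), R_conv = 1/(h·2πrL)):
R_stainless steel pipe wall = ln(30/20)/(2π×14.4×11.7) = 3.83×10^-4 K/W
R_polyurethane foam = ln(105/30)/(2π×0.0292×11.7) = 0.5836 K/W
R_total = 0.584 K/W
Q = ΔT/R_total = 15/0.584

Q ≈ 25.7 W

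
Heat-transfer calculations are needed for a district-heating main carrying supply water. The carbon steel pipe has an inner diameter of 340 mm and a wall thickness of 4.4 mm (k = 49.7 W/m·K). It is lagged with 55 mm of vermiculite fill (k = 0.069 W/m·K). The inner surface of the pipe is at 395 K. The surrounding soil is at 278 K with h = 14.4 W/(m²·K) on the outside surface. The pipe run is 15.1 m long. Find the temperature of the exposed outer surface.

Radial resistances (cylindrical: R_cond = ln(r_o/r_i)/(2πkL), R_conv = 1/(h·2πrL)):
R_carbon steel pipe wall = ln(174.4/170)/(2π×49.7×15.1) = 5.419×10^-6 K/W
R_vermiculite fill = ln(229.4/174.4)/(2π×0.069×15.1) = 0.04187 K/W
R_outer film = 1/(h_o·2πr_oL) = 1/(14.4×2π×0.2294×15.1) = 0.003191 K/W
R_total = 0.04507 K/W
Q = ΔT/R_total = 117/0.04507
Q = 2600 W
T_interface = T_inner − Q·ΣR(inner→interface) = 395 − 2600×0.04188

T ≈ 286 K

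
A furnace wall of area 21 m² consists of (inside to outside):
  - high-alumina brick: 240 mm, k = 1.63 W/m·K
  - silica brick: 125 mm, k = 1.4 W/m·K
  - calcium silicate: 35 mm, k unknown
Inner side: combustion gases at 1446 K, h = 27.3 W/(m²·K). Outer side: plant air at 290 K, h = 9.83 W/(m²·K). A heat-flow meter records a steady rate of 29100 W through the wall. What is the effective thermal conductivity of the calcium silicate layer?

k ≈ 0.0762 W/(m·K)

Series thermal resistances:
R_inner film = 1/(h_i·A) = 1/(27.3×21) = 0.001744 K/W
R_high-alumina brick = L/(kA) = 0.24/(1.63×21) = 0.007011 K/W
R_silica brick = L/(kA) = 0.125/(1.4×21) = 0.004252 K/W
R_outer film = 1/(h_o·A) = 1/(9.83×21) = 0.004844 K/W
Sum of known resistances R_other = 0.01785 K/W
Total R = ΔT/Q = 1156/29100 = 0.03973 K/W
R_calcium silicate = R_total − R_other = 0.02187 K/W
k = L/(R·A) = 0.035/(0.02187×21)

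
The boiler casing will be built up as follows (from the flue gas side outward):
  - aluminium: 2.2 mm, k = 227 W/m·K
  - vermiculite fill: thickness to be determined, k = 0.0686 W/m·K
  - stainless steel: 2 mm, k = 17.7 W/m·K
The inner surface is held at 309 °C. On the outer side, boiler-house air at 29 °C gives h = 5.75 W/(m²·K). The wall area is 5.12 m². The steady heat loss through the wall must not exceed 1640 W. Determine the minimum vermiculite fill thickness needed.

Treating each layer as a thermal resistance in series:
R_aluminium = L/(kA) = 0.0022/(227×5.12) = 1.893×10^-6 K/W
R_stainless steel = L/(kA) = 0.002/(17.7×5.12) = 2.207×10^-5 K/W
R_outer film = 1/(h_o·A) = 1/(5.75×5.12) = 0.03397 K/W
Sum of the known resistances R_other = 0.03399 K/W
Required total resistance R_tot = ΔT/Q_allow = 280/1640 = 0.1707 K/W
R_vermiculite fill = R_tot − R_other = 0.1367 K/W
L = R·k·A = 0.1367×0.0686×5.12

L ≈ 48 mm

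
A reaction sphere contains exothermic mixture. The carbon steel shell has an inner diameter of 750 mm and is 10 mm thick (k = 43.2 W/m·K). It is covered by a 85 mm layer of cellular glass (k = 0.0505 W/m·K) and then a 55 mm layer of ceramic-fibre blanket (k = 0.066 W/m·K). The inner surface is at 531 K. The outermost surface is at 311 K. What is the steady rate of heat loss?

Q ≈ 218 W

Spherical conduction: R = (1/r_in − 1/r_out)/(4πk) per layer; series-sum.
R_carbon steel shell = (1/0.375 − 1/0.385)/(4π×43.2) = 1.276×10^-4 K/W
R_cellular glass = (1/0.385 − 1/0.47)/(4π×0.0505) = 0.7402 K/W
R_ceramic-fibre blanket = (1/0.47 − 1/0.525)/(4π×0.066) = 0.2688 K/W
R_total = 1.009 K/W
Q = ΔT/R_total = 220/1.009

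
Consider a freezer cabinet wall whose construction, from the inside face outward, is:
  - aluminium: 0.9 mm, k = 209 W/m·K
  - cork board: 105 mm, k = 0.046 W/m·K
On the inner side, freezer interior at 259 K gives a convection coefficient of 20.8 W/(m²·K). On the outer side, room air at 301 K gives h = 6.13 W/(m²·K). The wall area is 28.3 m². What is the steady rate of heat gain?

Q ≈ 477 W

Treating each layer as a thermal resistance in series:
R_inner film = 1/(h_i·A) = 1/(20.8×28.3) = 0.001699 K/W
R_aluminium = L/(kA) = 0.0009/(209×28.3) = 1.522×10^-7 K/W
R_cork board = L/(kA) = 0.105/(0.046×28.3) = 0.08066 K/W
R_outer film = 1/(h_o·A) = 1/(6.13×28.3) = 0.005764 K/W
R_total = 0.08812 K/W
Q = ΔT / R_total = 42 / 0.08812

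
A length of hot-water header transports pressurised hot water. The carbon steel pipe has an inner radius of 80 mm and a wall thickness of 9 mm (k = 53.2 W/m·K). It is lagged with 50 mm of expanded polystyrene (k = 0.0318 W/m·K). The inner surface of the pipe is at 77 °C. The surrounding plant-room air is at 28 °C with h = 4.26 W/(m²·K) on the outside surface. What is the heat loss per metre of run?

Radial resistances (cylindrical: R_cond = ln(r_o/r_i)/(2πkL), R_conv = 1/(h·2πrL)):
R_carbon steel pipe wall = ln(89/80)/(2π×53.2×1) = 3.189×10^-4 K/W
R_expanded polystyrene = ln(139/89)/(2π×0.0318×1) = 2.231 K/W
R_outer film = 1/(h_o·2πr_oL) = 1/(4.26×2π×0.139×1) = 0.2688 K/W
R_total = 2.5 K/W
Q = ΔT/R_total = 49/2.5

q′ ≈ 19.6 W/m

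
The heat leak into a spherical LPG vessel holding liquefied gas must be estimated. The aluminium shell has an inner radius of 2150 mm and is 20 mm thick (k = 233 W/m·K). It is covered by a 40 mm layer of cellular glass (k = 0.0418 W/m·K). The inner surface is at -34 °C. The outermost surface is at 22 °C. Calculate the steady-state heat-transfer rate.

Spherical conduction: R = (1/r_in − 1/r_out)/(4πk) per layer; series-sum.
R_aluminium shell = (1/2.15 − 1/2.17)/(4π×233) = 1.464×10^-6 K/W
R_cellular glass = (1/2.17 − 1/2.21)/(4π×0.0418) = 0.01588 K/W
R_total = 0.01588 K/W
Q = ΔT/R_total = 56/0.01588

Q ≈ 3530 W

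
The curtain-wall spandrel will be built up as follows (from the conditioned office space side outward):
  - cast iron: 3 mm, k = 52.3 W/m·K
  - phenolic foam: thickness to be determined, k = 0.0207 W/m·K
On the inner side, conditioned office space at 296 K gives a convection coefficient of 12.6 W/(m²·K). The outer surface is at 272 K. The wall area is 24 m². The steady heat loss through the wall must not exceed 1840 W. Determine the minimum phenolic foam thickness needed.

Treating each layer as a thermal resistance in series:
R_inner film = 1/(h_i·A) = 1/(12.6×24) = 0.003307 K/W
R_cast iron = L/(kA) = 0.003/(52.3×24) = 2.39×10^-6 K/W
Sum of the known resistances R_other = 0.003309 K/W
Required total resistance R_tot = ΔT/Q_allow = 24/1840 = 0.01304 K/W
R_phenolic foam = R_tot − R_other = 0.009734 K/W
L = R·k·A = 0.009734×0.0207×24

L ≈ 4.84 mm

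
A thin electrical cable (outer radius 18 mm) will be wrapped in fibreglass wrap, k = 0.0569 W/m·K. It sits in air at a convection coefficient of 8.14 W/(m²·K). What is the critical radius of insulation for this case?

r_cr ≈ 6.99 mm

For a cylinder r_cr = k/h = 0.0569/8.14
r_cr = 6.99 mm; since the bare radius (18 mm) is above r_cr, any added insulation will reduce heat loss.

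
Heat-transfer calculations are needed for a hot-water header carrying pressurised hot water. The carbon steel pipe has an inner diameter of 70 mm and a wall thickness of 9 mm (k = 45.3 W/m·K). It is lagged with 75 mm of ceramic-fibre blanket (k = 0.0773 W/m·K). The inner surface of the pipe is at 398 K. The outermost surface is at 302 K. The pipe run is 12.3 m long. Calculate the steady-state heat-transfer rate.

Q ≈ 576 W

Per-layer cylindrical resistances, series-summed:
R_carbon steel pipe wall = ln(44/35)/(2π×45.3×12.3) = 6.537×10^-5 K/W
R_ceramic-fibre blanket = ln(119/44)/(2π×0.0773×12.3) = 0.1665 K/W
R_total = 0.1666 K/W
Q = ΔT/R_total = 96/0.1666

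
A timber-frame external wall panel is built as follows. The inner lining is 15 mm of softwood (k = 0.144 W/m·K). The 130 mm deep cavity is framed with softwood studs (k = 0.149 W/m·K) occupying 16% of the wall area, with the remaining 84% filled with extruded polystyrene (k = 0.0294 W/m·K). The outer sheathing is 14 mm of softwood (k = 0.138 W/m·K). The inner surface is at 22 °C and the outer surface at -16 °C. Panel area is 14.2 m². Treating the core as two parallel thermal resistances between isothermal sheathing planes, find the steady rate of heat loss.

Q ≈ 187 W

Sheathing layers in series; stud and cavity paths in parallel between them.
R_inner = 0.015/(0.144×14.2) = 0.007336 K/W
R_stud  = 0.13/(0.149×0.16×14.2) = 0.384 K/W
R_cav   = 0.13/(0.0294×0.84×14.2) = 0.3707 K/W
1/R_core = 1/R_stud + 1/R_cav → R_core = 0.1886 K/W
R_outer = 0.014/(0.138×14.2) = 0.007144 K/W
R_total = 0.2031 K/W
Q = ΔT/R_total = 38/0.2031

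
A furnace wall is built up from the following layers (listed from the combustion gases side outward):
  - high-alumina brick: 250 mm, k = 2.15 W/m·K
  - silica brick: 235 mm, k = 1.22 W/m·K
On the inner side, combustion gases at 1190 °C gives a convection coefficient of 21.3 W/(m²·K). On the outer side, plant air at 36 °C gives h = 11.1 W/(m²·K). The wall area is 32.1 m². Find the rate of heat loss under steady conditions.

Q ≈ 83100 W

Model the wall as resistances in series:
R_inner film = 1/(h_i·A) = 1/(21.3×32.1) = 0.001463 K/W
R_high-alumina brick = L/(kA) = 0.25/(2.15×32.1) = 0.003622 K/W
R_silica brick = L/(kA) = 0.235/(1.22×32.1) = 0.006001 K/W
R_outer film = 1/(h_o·A) = 1/(11.1×32.1) = 0.002807 K/W
R_total = 0.01389 K/W
Q = ΔT / R_total = 1154 / 0.01389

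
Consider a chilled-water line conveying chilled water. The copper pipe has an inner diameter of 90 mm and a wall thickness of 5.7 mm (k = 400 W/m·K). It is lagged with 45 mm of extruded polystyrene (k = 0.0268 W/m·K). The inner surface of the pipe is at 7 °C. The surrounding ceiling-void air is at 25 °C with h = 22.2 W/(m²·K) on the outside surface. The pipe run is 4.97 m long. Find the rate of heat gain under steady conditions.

Q ≈ 23.3 W

For a radial system each layer contributes R = ln(r_out/r_in)/(2πkL); films add R = 1/(hA).
R_copper pipe wall = ln(50.7/45)/(2π×400×4.97) = 9.548×10^-6 K/W
R_extruded polystyrene = ln(95.7/50.7)/(2π×0.0268×4.97) = 0.7591 K/W
R_outer film = 1/(h_o·2πr_oL) = 1/(22.2×2π×0.0957×4.97) = 0.01507 K/W
R_total = 0.7742 K/W
Q = ΔT/R_total = 18/0.7742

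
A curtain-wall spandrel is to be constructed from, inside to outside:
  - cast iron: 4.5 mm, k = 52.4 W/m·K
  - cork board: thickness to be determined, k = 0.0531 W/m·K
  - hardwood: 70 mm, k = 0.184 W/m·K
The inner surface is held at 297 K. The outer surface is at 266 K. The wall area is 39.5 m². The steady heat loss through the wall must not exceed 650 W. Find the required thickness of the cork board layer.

Series thermal resistances:
R_cast iron = L/(kA) = 0.0045/(52.4×39.5) = 2.174×10^-6 K/W
R_hardwood = L/(kA) = 0.07/(0.184×39.5) = 0.009631 K/W
Sum of the known resistances R_other = 0.009633 K/W
Required total resistance R_tot = ΔT/Q_allow = 31/650 = 0.04769 K/W
R_cork board = R_tot − R_other = 0.03806 K/W
L = R·k·A = 0.03806×0.0531×39.5

L ≈ 79.8 mm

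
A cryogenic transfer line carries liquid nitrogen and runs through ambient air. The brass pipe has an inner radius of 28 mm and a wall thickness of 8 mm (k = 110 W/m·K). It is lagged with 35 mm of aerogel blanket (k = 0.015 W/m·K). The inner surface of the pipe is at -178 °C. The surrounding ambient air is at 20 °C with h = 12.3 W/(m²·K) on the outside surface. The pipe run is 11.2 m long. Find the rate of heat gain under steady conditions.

Radial resistances (cylindrical: R_cond = ln(r_o/r_i)/(2πkL), R_conv = 1/(h·2πrL)):
R_brass pipe wall = ln(36/28)/(2π×110×11.2) = 3.247×10^-5 K/W
R_aerogel blanket = ln(71/36)/(2π×0.015×11.2) = 0.6434 K/W
R_outer film = 1/(h_o·2πr_oL) = 1/(12.3×2π×0.071×11.2) = 0.01627 K/W
R_total = 0.6597 K/W
Q = ΔT/R_total = 198/0.6597

Q ≈ 300 W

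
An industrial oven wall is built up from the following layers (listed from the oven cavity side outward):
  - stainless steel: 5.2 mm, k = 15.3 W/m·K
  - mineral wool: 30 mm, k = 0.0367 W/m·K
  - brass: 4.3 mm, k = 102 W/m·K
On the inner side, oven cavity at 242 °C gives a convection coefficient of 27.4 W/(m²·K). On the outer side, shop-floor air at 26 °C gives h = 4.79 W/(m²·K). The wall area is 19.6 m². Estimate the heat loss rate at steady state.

Q ≈ 3980 W

Using the resistance-network approach (series):
R_inner film = 1/(h_i·A) = 1/(27.4×19.6) = 0.001862 K/W
R_stainless steel = L/(kA) = 0.0052/(15.3×19.6) = 1.734×10^-5 K/W
R_mineral wool = L/(kA) = 0.03/(0.0367×19.6) = 0.04171 K/W
R_brass = L/(kA) = 0.0043/(102×19.6) = 2.151×10^-6 K/W
R_outer film = 1/(h_o·A) = 1/(4.79×19.6) = 0.01065 K/W
R_total = 0.05424 K/W
Q = ΔT / R_total = 216 / 0.05424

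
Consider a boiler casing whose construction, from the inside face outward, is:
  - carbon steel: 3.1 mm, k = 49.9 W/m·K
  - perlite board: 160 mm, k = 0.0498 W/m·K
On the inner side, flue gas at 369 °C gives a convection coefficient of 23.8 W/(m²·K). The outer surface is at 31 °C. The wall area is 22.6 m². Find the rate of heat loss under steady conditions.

Q ≈ 2350 W

Model the wall as resistances in series:
R_inner film = 1/(h_i·A) = 1/(23.8×22.6) = 0.001859 K/W
R_carbon steel = L/(kA) = 0.0031/(49.9×22.6) = 2.749×10^-6 K/W
R_perlite board = L/(kA) = 0.16/(0.0498×22.6) = 0.1422 K/W
R_total = 0.144 K/W
Q = ΔT / R_total = 338 / 0.144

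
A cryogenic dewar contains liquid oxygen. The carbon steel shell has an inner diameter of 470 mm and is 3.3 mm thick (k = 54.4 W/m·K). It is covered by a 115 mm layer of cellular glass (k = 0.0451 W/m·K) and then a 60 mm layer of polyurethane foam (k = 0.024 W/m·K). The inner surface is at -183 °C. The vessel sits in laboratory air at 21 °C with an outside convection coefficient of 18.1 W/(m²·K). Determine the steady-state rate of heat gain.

Q ≈ 53.7 W

Radial (spherical) resistances in series:
R_carbon steel shell = (1/0.235 − 1/0.2383)/(4π×54.4) = 8.62×10^-5 K/W
R_cellular glass = (1/0.2383 − 1/0.3533)/(4π×0.0451) = 2.41 K/W
R_polyurethane foam = (1/0.3533 − 1/0.4133)/(4π×0.024) = 1.362 K/W
R_outer film = 1/(h·4πr_o²) = 1/(18.1×4π×0.4133²) = 0.02574 K/W
R_total = 3.798 K/W
Q = ΔT/R_total = 204/3.798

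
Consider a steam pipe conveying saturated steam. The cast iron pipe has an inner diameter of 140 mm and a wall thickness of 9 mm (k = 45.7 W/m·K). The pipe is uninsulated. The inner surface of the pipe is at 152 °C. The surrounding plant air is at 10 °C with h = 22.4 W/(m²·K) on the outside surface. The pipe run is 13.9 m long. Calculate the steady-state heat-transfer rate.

Q ≈ 21800 W

Cylindrical conduction, so R = ln(r₂/r₁)/(2πkL) per layer, in series:
R_cast iron pipe wall = ln(79/70)/(2π×45.7×13.9) = 3.03×10^-5 K/W
R_outer film = 1/(h_o·2πr_oL) = 1/(22.4×2π×0.079×13.9) = 0.00647 K/W
R_total = 0.006501 K/W
Q = ΔT/R_total = 142/0.006501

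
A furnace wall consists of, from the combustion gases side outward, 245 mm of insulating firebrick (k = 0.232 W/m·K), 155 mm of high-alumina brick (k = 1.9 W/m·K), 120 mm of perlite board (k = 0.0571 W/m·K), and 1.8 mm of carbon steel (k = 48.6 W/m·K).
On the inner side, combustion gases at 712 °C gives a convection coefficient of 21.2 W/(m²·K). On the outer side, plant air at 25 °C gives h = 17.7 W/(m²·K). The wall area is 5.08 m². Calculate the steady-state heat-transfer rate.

Q ≈ 1040 W

Model the wall as resistances in series:
R_inner film = 1/(h_i·A) = 1/(21.2×5.08) = 0.009285 K/W
R_insulating firebrick = L/(kA) = 0.245/(0.232×5.08) = 0.2079 K/W
R_high-alumina brick = L/(kA) = 0.155/(1.9×5.08) = 0.01606 K/W
R_perlite board = L/(kA) = 0.12/(0.0571×5.08) = 0.4137 K/W
R_carbon steel = L/(kA) = 0.0018/(48.6×5.08) = 7.291×10^-6 K/W
R_outer film = 1/(h_o·A) = 1/(17.7×5.08) = 0.01112 K/W
R_total = 0.658 K/W
Q = ΔT / R_total = 687 / 0.658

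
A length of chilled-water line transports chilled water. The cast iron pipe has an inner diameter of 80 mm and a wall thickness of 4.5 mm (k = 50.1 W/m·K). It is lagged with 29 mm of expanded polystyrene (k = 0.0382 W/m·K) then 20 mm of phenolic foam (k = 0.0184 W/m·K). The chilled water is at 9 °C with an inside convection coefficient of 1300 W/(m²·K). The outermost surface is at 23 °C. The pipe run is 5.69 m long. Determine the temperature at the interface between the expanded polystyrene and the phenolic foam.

T ≈ 16 °C

Radial resistances (cylindrical: R_cond = ln(r_o/r_i)/(2πkL), R_conv = 1/(h·2πrL)):
R_inner film = 1/(h_i·2πr₁L) = 1/(1300×2π×0.04×5.69) = 5.379×10^-4 K/W
R_cast iron pipe wall = ln(44.5/40)/(2π×50.1×5.69) = 5.952×10^-5 K/W
R_expanded polystyrene = ln(73.5/44.5)/(2π×0.0382×5.69) = 0.3674 K/W
R_phenolic foam = ln(93.5/73.5)/(2π×0.0184×5.69) = 0.3659 K/W
R_total = 0.7339 K/W
Q = ΔT/R_total = 14/0.7339
Q = 19.1 W
T_interface = T_inner + Q·ΣR(inner→interface) = 9 + 19.1×0.368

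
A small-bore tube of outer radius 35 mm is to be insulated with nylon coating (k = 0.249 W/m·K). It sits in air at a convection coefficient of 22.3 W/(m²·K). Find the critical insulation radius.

r_cr ≈ 11.2 mm

For a cylinder r_cr = k/h = 0.249/22.3
r_cr = 11.2 mm; since the bare radius (35 mm) is above r_cr, any added insulation will reduce heat loss.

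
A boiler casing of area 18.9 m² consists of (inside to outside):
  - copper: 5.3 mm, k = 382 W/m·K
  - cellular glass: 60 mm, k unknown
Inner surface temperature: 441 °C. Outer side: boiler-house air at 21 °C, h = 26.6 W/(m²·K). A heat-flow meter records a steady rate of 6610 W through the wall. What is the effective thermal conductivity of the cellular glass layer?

Series thermal resistances:
R_copper = L/(kA) = 0.0053/(382×18.9) = 7.341×10^-7 K/W
R_outer film = 1/(h_o·A) = 1/(26.6×18.9) = 0.001989 K/W
Sum of known resistances R_other = 0.00199 K/W
Total R = ΔT/Q = 420/6610 = 0.06354 K/W
R_cellular glass = R_total − R_other = 0.06155 K/W
k = L/(R·A) = 0.06/(0.06155×18.9)

k ≈ 0.0516 W/(m·K)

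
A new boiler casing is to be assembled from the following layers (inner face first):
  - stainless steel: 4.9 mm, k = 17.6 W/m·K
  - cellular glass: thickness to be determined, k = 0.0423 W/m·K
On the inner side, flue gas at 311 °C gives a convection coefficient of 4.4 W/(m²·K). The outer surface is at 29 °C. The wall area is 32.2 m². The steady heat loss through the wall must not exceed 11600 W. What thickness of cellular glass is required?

L ≈ 23.5 mm

Thermal resistances in series:
R_inner film = 1/(h_i·A) = 1/(4.4×32.2) = 0.007058 K/W
R_stainless steel = L/(kA) = 0.0049/(17.6×32.2) = 8.646×10^-6 K/W
Sum of the known resistances R_other = 0.007067 K/W
Required total resistance R_tot = ΔT/Q_allow = 282/11600 = 0.02431 K/W
R_cellular glass = R_tot − R_other = 0.01724 K/W
L = R·k·A = 0.01724×0.0423×32.2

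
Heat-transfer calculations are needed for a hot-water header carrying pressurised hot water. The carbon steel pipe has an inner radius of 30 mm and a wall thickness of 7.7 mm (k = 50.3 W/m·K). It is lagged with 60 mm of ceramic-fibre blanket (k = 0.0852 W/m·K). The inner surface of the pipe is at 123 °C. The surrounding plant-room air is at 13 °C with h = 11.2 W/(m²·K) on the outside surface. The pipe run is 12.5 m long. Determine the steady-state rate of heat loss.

Radial resistances (cylindrical: R_cond = ln(r_o/r_i)/(2πkL), R_conv = 1/(h·2πrL)):
R_carbon steel pipe wall = ln(37.7/30)/(2π×50.3×12.5) = 5.783×10^-5 K/W
R_ceramic-fibre blanket = ln(97.7/37.7)/(2π×0.0852×12.5) = 0.1423 K/W
R_outer film = 1/(h_o·2πr_oL) = 1/(11.2×2π×0.0977×12.5) = 0.01164 K/W
R_total = 0.154 K/W
Q = ΔT/R_total = 110/0.154

Q ≈ 714 W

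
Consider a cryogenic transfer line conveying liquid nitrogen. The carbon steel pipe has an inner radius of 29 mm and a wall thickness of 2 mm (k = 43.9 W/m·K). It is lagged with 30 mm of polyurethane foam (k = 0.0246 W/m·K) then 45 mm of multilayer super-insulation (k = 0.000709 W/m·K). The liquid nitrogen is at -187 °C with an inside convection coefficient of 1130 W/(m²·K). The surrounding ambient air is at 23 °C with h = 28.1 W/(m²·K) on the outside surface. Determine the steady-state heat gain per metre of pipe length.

For a radial system each layer contributes R = ln(r_out/r_in)/(2πkL); films add R = 1/(hA).
R_inner film = 1/(h_i·2πr₁L) = 1/(1130×2π×0.029×1) = 0.004857 K/W
R_carbon steel pipe wall = ln(31/29)/(2π×43.9×1) = 2.418×10^-4 K/W
R_polyurethane foam = ln(61/31)/(2π×0.0246×1) = 4.379 K/W
R_multilayer super-insulation = ln(106/61)/(2π×0.000709×1) = 124 K/W
R_outer film = 1/(h_o·2πr_oL) = 1/(28.1×2π×0.106×1) = 0.05343 K/W
R_total = 128.5 K/W
Q = ΔT/R_total = 210/128.5

q′ ≈ 1.63 W/m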